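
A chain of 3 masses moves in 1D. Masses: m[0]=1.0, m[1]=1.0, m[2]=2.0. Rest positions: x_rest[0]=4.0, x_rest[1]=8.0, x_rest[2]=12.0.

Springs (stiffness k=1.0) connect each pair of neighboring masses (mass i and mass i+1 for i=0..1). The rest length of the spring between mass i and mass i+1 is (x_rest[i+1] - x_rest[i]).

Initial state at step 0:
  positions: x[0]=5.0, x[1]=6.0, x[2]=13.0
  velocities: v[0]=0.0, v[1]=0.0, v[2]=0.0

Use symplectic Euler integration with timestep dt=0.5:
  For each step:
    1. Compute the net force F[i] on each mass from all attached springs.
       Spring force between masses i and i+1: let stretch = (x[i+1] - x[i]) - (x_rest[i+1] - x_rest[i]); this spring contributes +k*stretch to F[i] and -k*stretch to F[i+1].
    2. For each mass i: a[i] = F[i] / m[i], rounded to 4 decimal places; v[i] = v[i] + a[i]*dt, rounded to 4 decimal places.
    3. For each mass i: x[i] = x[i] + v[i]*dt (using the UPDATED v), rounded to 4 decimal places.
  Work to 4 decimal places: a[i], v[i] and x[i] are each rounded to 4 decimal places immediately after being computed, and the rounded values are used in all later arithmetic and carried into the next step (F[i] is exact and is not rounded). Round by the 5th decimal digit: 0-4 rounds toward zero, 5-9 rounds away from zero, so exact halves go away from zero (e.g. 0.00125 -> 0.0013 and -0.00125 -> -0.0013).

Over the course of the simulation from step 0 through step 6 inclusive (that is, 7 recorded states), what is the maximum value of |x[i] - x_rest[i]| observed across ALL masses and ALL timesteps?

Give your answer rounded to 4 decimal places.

Answer: 2.5587

Derivation:
Step 0: x=[5.0000 6.0000 13.0000] v=[0.0000 0.0000 0.0000]
Step 1: x=[4.2500 7.5000 12.6250] v=[-1.5000 3.0000 -0.7500]
Step 2: x=[3.3125 9.4688 12.1094] v=[-1.8750 3.9375 -1.0313]
Step 3: x=[2.9141 10.5587 11.7637] v=[-0.7969 2.1797 -0.6915]
Step 4: x=[3.4268 10.0387 11.7674] v=[1.0254 -1.0401 0.0073]
Step 5: x=[4.5925 8.2979 12.0550] v=[2.3314 -3.4817 0.5752]
Step 6: x=[5.6846 6.5700 12.3730] v=[2.1841 -3.4559 0.6360]
Max displacement = 2.5587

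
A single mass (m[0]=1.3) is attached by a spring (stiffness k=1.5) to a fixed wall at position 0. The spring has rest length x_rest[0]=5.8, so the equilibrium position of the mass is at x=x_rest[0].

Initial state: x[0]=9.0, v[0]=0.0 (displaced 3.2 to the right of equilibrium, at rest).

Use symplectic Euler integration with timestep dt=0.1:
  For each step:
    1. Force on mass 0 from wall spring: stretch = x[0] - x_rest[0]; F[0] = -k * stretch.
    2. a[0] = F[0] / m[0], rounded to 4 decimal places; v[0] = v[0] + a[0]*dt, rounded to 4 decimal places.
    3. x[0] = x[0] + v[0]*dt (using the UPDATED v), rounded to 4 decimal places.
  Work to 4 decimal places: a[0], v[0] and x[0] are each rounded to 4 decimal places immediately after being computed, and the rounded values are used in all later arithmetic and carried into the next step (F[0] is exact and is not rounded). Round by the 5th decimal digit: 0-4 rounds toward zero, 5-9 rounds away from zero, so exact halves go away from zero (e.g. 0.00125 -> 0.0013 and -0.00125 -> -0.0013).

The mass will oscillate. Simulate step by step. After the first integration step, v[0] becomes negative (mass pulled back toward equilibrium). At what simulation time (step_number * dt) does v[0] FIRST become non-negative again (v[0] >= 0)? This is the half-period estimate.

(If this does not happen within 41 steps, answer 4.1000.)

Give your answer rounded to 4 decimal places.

Answer: 3.0000

Derivation:
Step 0: x=[9.0000] v=[0.0000]
Step 1: x=[8.9631] v=[-0.3692]
Step 2: x=[8.8897] v=[-0.7342]
Step 3: x=[8.7806] v=[-1.0907]
Step 4: x=[8.6371] v=[-1.4346]
Step 5: x=[8.4609] v=[-1.7620]
Step 6: x=[8.2540] v=[-2.0690]
Step 7: x=[8.0188] v=[-2.3522]
Step 8: x=[7.7580] v=[-2.6082]
Step 9: x=[7.4746] v=[-2.8341]
Step 10: x=[7.1719] v=[-3.0273]
Step 11: x=[6.8533] v=[-3.1856]
Step 12: x=[6.5226] v=[-3.3071]
Step 13: x=[6.1836] v=[-3.3905]
Step 14: x=[5.8401] v=[-3.4348]
Step 15: x=[5.4962] v=[-3.4394]
Step 16: x=[5.1558] v=[-3.4044]
Step 17: x=[4.8228] v=[-3.3301]
Step 18: x=[4.5011] v=[-3.2174]
Step 19: x=[4.1944] v=[-3.0675]
Step 20: x=[3.9062] v=[-2.8822]
Step 21: x=[3.6398] v=[-2.6637]
Step 22: x=[3.3984] v=[-2.4145]
Step 23: x=[3.1847] v=[-2.1374]
Step 24: x=[3.0011] v=[-1.8356]
Step 25: x=[2.8498] v=[-1.5127]
Step 26: x=[2.7326] v=[-1.1723]
Step 27: x=[2.6508] v=[-0.8184]
Step 28: x=[2.6053] v=[-0.4550]
Step 29: x=[2.5967] v=[-0.0864]
Step 30: x=[2.6250] v=[0.2832]
First v>=0 after going negative at step 30, time=3.0000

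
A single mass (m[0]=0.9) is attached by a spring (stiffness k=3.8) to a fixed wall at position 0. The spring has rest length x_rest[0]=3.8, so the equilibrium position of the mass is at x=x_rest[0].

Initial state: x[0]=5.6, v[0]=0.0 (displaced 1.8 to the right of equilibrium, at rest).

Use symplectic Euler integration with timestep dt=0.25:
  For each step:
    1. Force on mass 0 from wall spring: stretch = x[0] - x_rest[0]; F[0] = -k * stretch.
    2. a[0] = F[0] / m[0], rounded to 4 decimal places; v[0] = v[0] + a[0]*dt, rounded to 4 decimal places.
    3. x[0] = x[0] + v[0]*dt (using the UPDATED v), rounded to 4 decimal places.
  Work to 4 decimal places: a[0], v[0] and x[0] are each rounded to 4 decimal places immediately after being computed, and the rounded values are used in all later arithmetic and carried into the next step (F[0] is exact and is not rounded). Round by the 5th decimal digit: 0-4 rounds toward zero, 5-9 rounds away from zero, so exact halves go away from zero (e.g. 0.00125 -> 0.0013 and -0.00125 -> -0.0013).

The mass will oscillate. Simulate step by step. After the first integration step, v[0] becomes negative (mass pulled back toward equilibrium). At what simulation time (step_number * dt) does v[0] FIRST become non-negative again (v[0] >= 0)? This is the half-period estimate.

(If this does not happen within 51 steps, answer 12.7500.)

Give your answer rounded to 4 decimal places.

Answer: 1.7500

Derivation:
Step 0: x=[5.6000] v=[0.0000]
Step 1: x=[5.1250] v=[-1.9000]
Step 2: x=[4.3004] v=[-3.2986]
Step 3: x=[3.3437] v=[-3.8268]
Step 4: x=[2.5074] v=[-3.3452]
Step 5: x=[2.0122] v=[-1.9808]
Step 6: x=[1.9888] v=[-0.0937]
Step 7: x=[2.4433] v=[1.8181]
First v>=0 after going negative at step 7, time=1.7500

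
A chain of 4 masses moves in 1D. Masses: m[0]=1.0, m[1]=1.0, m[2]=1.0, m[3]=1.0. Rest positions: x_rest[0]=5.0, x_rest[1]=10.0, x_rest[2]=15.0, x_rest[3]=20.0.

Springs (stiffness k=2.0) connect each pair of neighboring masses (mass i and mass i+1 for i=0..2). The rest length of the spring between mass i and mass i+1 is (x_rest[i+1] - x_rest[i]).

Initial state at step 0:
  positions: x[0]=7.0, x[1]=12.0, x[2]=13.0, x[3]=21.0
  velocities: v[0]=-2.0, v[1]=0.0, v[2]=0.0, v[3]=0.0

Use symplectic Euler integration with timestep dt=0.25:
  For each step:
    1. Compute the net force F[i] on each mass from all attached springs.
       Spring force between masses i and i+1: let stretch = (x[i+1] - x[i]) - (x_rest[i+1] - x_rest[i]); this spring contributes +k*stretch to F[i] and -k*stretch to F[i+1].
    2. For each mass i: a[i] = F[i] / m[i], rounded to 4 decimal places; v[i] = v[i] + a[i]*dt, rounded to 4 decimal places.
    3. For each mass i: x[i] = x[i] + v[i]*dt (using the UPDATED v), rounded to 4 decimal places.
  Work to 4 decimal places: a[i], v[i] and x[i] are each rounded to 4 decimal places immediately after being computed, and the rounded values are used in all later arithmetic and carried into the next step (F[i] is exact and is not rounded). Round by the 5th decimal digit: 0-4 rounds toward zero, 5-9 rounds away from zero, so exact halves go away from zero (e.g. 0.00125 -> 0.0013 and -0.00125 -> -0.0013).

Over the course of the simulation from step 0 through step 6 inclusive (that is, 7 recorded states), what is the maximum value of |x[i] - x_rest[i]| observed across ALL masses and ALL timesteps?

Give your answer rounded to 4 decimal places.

Answer: 2.7163

Derivation:
Step 0: x=[7.0000 12.0000 13.0000 21.0000] v=[-2.0000 0.0000 0.0000 0.0000]
Step 1: x=[6.5000 11.5000 13.8750 20.6250] v=[-2.0000 -2.0000 3.5000 -1.5000]
Step 2: x=[6.0000 10.6719 15.2969 20.0313] v=[-2.0000 -3.3125 5.6875 -2.3750]
Step 3: x=[5.4590 9.8379 16.7325 19.4708] v=[-2.1641 -3.3360 5.7422 -2.2422]
Step 4: x=[4.8403 9.3184 17.6485 19.1930] v=[-2.4747 -2.0782 3.6641 -1.1114]
Step 5: x=[4.1564 9.2804 17.7163 19.3471] v=[-2.7357 -0.1522 0.2713 0.6164]
Step 6: x=[3.4880 9.6564 16.9335 19.9224] v=[-2.6737 1.5038 -3.1313 2.3010]
Max displacement = 2.7163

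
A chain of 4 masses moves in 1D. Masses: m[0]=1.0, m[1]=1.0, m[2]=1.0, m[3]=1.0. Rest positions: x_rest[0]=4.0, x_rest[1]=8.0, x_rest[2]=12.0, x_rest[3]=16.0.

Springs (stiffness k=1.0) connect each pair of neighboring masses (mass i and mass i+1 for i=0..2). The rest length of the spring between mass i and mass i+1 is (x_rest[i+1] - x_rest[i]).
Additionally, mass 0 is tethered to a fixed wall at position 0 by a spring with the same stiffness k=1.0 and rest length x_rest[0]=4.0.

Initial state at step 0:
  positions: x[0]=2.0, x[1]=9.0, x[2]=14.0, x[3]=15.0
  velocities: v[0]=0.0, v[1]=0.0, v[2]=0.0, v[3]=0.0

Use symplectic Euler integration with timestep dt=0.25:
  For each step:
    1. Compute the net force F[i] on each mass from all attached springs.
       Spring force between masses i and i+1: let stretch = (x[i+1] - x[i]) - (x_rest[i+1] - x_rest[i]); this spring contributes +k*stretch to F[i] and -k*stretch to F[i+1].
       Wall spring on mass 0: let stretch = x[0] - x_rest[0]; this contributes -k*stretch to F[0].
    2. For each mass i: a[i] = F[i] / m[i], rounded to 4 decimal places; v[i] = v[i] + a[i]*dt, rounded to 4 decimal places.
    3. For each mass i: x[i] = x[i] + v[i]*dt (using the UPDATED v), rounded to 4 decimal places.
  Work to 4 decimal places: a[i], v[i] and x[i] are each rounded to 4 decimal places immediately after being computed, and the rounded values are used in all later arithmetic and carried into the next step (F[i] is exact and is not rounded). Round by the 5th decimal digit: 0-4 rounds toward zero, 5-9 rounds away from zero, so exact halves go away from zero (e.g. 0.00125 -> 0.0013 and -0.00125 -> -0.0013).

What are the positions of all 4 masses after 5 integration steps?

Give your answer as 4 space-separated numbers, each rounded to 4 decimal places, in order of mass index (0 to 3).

Answer: 5.2356 7.7245 11.3495 16.9600

Derivation:
Step 0: x=[2.0000 9.0000 14.0000 15.0000] v=[0.0000 0.0000 0.0000 0.0000]
Step 1: x=[2.3125 8.8750 13.7500 15.1875] v=[1.2500 -0.5000 -1.0000 0.7500]
Step 2: x=[2.8906 8.6445 13.2852 15.5352] v=[2.3125 -0.9219 -1.8594 1.3906]
Step 3: x=[3.6477 8.3445 12.6709 15.9922] v=[3.0283 -1.2002 -2.4571 1.8281]
Step 4: x=[4.4704 8.0213 11.9938 16.4917] v=[3.2906 -1.2928 -2.7084 1.9978]
Step 5: x=[5.2356 7.7245 11.3495 16.9600] v=[3.0607 -1.1874 -2.5771 1.8733]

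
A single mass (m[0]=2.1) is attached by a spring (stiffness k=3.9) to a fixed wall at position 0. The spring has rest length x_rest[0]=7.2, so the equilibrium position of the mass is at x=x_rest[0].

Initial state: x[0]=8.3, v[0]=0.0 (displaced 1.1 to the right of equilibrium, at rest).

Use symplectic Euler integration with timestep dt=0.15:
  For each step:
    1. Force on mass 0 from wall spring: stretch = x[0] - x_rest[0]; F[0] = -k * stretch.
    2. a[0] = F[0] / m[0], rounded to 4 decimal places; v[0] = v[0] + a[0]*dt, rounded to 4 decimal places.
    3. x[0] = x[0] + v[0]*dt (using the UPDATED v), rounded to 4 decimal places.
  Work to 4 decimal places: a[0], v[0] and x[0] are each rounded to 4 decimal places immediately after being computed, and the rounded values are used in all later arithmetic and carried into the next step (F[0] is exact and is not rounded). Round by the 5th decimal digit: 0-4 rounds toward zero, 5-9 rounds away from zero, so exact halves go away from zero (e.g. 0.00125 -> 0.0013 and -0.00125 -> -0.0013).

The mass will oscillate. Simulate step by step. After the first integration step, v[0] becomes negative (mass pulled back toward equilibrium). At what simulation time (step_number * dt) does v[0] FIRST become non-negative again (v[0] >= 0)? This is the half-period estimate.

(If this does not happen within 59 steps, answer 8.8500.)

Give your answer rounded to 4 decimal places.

Step 0: x=[8.3000] v=[0.0000]
Step 1: x=[8.2540] v=[-0.3064]
Step 2: x=[8.1640] v=[-0.6000]
Step 3: x=[8.0337] v=[-0.8685]
Step 4: x=[7.8686] v=[-1.1007]
Step 5: x=[7.6756] v=[-1.2870]
Step 6: x=[7.4627] v=[-1.4195]
Step 7: x=[7.2388] v=[-1.4927]
Step 8: x=[7.0133] v=[-1.5035]
Step 9: x=[6.7956] v=[-1.4515]
Step 10: x=[6.5948] v=[-1.3389]
Step 11: x=[6.4193] v=[-1.1703]
Step 12: x=[6.2764] v=[-0.9528]
Step 13: x=[6.1721] v=[-0.6955]
Step 14: x=[6.1107] v=[-0.4092]
Step 15: x=[6.0948] v=[-0.1058]
Step 16: x=[6.1251] v=[0.2021]
First v>=0 after going negative at step 16, time=2.4000

Answer: 2.4000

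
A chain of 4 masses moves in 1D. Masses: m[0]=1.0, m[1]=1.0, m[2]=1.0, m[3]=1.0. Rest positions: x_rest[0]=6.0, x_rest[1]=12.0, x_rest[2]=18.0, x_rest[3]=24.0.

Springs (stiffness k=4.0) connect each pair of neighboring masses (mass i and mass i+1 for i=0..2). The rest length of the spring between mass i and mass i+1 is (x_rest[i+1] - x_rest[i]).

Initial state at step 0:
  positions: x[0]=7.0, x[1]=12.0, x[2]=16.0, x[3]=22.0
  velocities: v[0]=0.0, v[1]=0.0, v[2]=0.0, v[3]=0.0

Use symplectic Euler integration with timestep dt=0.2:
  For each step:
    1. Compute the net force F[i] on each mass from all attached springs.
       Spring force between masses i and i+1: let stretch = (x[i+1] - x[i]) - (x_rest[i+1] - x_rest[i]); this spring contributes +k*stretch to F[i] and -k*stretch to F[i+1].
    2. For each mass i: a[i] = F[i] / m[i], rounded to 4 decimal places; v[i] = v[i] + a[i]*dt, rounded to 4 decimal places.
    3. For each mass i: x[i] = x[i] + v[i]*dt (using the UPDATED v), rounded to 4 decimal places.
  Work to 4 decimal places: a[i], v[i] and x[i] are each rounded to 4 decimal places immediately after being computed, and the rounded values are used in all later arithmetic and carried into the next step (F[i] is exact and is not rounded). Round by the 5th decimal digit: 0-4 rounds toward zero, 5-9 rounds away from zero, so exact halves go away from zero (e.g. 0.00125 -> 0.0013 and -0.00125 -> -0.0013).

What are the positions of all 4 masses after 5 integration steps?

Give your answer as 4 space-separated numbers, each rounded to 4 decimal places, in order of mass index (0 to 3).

Step 0: x=[7.0000 12.0000 16.0000 22.0000] v=[0.0000 0.0000 0.0000 0.0000]
Step 1: x=[6.8400 11.8400 16.3200 22.0000] v=[-0.8000 -0.8000 1.6000 0.0000]
Step 2: x=[6.5200 11.5968 16.8320 22.0512] v=[-1.6000 -1.2160 2.5600 0.2560]
Step 3: x=[6.0523 11.3789 17.3414 22.2273] v=[-2.3386 -1.0893 2.5472 0.8806]
Step 4: x=[5.4768 11.2628 17.6786 22.5817] v=[-2.8773 -0.5806 1.6859 1.7719]
Step 5: x=[4.8671 11.2474 17.7737 23.1116] v=[-3.0485 -0.0768 0.4757 2.6494]

Answer: 4.8671 11.2474 17.7737 23.1116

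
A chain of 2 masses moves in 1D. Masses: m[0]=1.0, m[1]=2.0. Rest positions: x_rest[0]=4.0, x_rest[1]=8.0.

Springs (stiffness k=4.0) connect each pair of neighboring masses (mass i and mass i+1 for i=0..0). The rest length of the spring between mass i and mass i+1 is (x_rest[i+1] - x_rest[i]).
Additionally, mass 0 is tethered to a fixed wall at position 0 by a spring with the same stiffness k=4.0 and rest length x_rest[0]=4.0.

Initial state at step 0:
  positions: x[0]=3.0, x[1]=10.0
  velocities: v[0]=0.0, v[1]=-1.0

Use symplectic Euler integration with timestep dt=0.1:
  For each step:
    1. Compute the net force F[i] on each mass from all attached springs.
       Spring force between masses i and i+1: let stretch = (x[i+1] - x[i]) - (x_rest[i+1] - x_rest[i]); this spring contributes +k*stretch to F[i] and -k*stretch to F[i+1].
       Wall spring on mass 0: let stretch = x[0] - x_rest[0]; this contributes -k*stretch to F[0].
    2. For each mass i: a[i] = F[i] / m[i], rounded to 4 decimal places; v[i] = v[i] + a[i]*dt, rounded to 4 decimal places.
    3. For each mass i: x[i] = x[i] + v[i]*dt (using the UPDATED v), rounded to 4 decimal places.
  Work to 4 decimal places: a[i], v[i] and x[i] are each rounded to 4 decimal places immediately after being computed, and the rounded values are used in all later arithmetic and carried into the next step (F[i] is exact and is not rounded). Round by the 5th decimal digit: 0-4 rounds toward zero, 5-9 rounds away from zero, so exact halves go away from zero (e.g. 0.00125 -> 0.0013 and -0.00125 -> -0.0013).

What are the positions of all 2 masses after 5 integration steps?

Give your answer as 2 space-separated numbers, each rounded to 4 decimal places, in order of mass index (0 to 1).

Step 0: x=[3.0000 10.0000] v=[0.0000 -1.0000]
Step 1: x=[3.1600 9.8400] v=[1.6000 -1.6000]
Step 2: x=[3.4608 9.6264] v=[3.0080 -2.1360]
Step 3: x=[3.8698 9.3695] v=[4.0899 -2.5691]
Step 4: x=[4.3440 9.0826] v=[4.7419 -2.8690]
Step 5: x=[4.8340 8.7809] v=[4.8997 -3.0167]

Answer: 4.8340 8.7809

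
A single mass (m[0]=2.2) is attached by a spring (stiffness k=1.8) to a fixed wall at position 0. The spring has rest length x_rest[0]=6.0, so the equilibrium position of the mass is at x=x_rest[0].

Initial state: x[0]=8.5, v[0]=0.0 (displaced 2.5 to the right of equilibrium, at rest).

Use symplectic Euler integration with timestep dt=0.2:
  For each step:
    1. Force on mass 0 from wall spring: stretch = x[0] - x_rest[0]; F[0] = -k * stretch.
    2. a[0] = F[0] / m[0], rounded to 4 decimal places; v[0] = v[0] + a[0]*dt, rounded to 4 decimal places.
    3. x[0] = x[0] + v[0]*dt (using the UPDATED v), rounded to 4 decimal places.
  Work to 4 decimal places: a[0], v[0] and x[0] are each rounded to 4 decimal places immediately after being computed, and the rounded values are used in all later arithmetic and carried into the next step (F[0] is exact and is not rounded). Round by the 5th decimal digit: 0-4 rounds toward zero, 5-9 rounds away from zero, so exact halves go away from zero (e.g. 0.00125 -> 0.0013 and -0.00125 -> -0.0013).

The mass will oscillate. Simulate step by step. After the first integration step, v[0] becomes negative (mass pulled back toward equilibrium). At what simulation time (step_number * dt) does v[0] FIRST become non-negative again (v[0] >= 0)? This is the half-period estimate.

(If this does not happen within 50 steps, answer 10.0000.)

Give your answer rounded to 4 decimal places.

Answer: 3.6000

Derivation:
Step 0: x=[8.5000] v=[0.0000]
Step 1: x=[8.4182] v=[-0.4091]
Step 2: x=[8.2572] v=[-0.8048]
Step 3: x=[8.0224] v=[-1.1742]
Step 4: x=[7.7214] v=[-1.5051]
Step 5: x=[7.3640] v=[-1.7868]
Step 6: x=[6.9620] v=[-2.0100]
Step 7: x=[6.5285] v=[-2.1674]
Step 8: x=[6.0777] v=[-2.2539]
Step 9: x=[5.6244] v=[-2.2666]
Step 10: x=[5.1834] v=[-2.2051]
Step 11: x=[4.7691] v=[-2.0715]
Step 12: x=[4.3951] v=[-1.8701]
Step 13: x=[4.0736] v=[-1.6075]
Step 14: x=[3.8151] v=[-1.2923]
Step 15: x=[3.6281] v=[-0.9348]
Step 16: x=[3.5188] v=[-0.5467]
Step 17: x=[3.4907] v=[-0.1407]
Step 18: x=[3.5447] v=[0.2699]
First v>=0 after going negative at step 18, time=3.6000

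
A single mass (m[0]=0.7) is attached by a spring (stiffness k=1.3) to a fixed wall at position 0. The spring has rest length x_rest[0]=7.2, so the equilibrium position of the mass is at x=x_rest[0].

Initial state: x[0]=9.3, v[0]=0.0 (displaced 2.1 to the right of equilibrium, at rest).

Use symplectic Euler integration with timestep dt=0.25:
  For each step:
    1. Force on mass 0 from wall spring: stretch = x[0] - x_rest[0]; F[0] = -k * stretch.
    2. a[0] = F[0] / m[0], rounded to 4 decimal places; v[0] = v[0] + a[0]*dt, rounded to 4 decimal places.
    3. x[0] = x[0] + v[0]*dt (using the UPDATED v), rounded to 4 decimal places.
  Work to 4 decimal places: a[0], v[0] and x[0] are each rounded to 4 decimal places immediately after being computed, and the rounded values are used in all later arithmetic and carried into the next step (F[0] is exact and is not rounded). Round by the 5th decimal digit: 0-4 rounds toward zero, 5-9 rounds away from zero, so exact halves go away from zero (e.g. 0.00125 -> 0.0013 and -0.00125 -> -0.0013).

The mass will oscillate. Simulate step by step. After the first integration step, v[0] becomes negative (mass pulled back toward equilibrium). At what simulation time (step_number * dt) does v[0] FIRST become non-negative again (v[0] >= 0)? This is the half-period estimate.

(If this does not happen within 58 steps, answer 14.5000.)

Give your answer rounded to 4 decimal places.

Answer: 2.5000

Derivation:
Step 0: x=[9.3000] v=[0.0000]
Step 1: x=[9.0563] v=[-0.9750]
Step 2: x=[8.5971] v=[-1.8369]
Step 3: x=[7.9757] v=[-2.4856]
Step 4: x=[7.2643] v=[-2.8458]
Step 5: x=[6.5454] v=[-2.8757]
Step 6: x=[5.9025] v=[-2.5718]
Step 7: x=[5.4102] v=[-1.9694]
Step 8: x=[5.1256] v=[-1.1384]
Step 9: x=[5.0818] v=[-0.1753]
Step 10: x=[5.2839] v=[0.8082]
First v>=0 after going negative at step 10, time=2.5000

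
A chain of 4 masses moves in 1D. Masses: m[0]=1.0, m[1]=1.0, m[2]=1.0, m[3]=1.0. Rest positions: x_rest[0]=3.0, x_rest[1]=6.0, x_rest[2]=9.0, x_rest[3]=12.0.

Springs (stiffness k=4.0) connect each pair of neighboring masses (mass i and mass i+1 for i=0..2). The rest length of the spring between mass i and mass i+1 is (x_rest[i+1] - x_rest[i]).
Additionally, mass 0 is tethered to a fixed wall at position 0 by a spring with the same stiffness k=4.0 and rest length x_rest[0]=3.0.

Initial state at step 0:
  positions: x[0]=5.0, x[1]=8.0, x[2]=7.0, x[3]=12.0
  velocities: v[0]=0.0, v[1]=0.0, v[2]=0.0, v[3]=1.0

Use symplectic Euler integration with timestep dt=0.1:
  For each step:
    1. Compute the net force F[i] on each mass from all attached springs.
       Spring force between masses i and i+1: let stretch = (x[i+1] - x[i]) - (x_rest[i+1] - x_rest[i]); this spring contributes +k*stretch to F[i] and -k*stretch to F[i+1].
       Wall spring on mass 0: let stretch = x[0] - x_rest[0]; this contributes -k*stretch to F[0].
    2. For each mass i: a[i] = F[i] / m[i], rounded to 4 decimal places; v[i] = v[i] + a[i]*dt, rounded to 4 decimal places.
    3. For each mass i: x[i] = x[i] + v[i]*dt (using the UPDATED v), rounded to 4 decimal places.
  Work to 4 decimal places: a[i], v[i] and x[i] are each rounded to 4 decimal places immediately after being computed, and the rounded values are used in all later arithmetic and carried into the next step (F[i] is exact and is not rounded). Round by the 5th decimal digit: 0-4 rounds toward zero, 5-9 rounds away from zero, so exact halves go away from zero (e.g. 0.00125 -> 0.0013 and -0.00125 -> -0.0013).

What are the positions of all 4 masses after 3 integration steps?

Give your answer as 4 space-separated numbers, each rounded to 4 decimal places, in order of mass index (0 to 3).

Answer: 4.5208 7.1335 8.3151 11.8667

Derivation:
Step 0: x=[5.0000 8.0000 7.0000 12.0000] v=[0.0000 0.0000 0.0000 1.0000]
Step 1: x=[4.9200 7.8400 7.2400 12.0200] v=[-0.8000 -1.6000 2.4000 0.2000]
Step 2: x=[4.7600 7.5392 7.6952 11.9688] v=[-1.6000 -3.0080 4.5520 -0.5120]
Step 3: x=[4.5208 7.1335 8.3151 11.8667] v=[-2.3923 -4.0573 6.1990 -1.0214]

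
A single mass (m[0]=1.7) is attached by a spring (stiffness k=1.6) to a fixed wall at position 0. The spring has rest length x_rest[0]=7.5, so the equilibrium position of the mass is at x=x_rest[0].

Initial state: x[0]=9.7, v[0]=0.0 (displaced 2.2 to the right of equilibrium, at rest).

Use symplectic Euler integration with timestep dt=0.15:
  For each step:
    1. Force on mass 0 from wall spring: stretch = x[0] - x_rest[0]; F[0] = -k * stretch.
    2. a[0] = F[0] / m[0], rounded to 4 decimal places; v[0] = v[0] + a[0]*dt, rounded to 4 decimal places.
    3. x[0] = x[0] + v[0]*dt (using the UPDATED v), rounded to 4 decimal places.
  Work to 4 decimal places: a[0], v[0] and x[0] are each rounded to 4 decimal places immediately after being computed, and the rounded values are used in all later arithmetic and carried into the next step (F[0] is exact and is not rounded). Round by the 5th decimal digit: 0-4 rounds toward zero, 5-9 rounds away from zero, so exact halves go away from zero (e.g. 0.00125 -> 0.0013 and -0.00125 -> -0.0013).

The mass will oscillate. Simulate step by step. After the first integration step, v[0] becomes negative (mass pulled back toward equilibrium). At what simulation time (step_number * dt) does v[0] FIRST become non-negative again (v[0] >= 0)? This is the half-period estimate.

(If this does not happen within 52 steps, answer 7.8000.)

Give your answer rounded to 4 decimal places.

Answer: 3.3000

Derivation:
Step 0: x=[9.7000] v=[0.0000]
Step 1: x=[9.6534] v=[-0.3106]
Step 2: x=[9.5612] v=[-0.6146]
Step 3: x=[9.4254] v=[-0.9056]
Step 4: x=[9.2488] v=[-1.1774]
Step 5: x=[9.0352] v=[-1.4243]
Step 6: x=[8.7891] v=[-1.6410]
Step 7: x=[8.5157] v=[-1.8230]
Step 8: x=[8.2207] v=[-1.9664]
Step 9: x=[7.9105] v=[-2.0681]
Step 10: x=[7.5916] v=[-2.1261]
Step 11: x=[7.2708] v=[-2.1390]
Step 12: x=[6.9548] v=[-2.1066]
Step 13: x=[6.6504] v=[-2.0296]
Step 14: x=[6.3639] v=[-1.9097]
Step 15: x=[6.1015] v=[-1.7493]
Step 16: x=[5.8687] v=[-1.5519]
Step 17: x=[5.6705] v=[-1.3216]
Step 18: x=[5.5110] v=[-1.0633]
Step 19: x=[5.3936] v=[-0.7825]
Step 20: x=[5.3208] v=[-0.4851]
Step 21: x=[5.2942] v=[-0.1775]
Step 22: x=[5.3143] v=[0.1339]
First v>=0 after going negative at step 22, time=3.3000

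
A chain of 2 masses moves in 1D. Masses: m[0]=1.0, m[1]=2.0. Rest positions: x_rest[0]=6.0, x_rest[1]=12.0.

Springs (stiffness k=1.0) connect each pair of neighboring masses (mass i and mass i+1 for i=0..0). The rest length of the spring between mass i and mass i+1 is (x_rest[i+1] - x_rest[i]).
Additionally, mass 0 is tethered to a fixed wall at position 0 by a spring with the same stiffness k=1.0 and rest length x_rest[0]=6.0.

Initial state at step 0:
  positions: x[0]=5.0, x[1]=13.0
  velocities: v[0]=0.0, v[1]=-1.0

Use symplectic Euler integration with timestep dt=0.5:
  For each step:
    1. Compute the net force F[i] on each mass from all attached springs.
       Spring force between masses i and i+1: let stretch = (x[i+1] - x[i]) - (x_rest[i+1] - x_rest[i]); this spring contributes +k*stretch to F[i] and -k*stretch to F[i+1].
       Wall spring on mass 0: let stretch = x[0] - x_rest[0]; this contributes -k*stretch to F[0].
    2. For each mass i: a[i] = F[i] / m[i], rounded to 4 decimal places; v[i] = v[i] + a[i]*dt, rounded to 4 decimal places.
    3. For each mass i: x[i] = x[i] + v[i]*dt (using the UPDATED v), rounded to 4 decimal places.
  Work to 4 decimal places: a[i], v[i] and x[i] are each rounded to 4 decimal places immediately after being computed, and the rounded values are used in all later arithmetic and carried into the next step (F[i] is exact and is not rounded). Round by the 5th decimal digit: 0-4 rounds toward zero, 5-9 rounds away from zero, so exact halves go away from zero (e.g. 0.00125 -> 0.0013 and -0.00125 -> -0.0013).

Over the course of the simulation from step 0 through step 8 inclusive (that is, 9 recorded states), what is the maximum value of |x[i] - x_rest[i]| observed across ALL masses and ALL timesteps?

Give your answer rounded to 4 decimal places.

Answer: 2.6649

Derivation:
Step 0: x=[5.0000 13.0000] v=[0.0000 -1.0000]
Step 1: x=[5.7500 12.2500] v=[1.5000 -1.5000]
Step 2: x=[6.6875 11.4375] v=[1.8750 -1.6250]
Step 3: x=[7.1407 10.7813] v=[0.9063 -1.3125]
Step 4: x=[6.7188 10.4200] v=[-0.8438 -0.7227]
Step 5: x=[5.5425 10.3460] v=[-2.3526 -0.1480]
Step 6: x=[4.1815 10.4216] v=[-2.7221 0.1512]
Step 7: x=[3.3351 10.4672] v=[-1.6928 0.0912]
Step 8: x=[3.4380 10.3713] v=[0.2057 -0.1919]
Max displacement = 2.6649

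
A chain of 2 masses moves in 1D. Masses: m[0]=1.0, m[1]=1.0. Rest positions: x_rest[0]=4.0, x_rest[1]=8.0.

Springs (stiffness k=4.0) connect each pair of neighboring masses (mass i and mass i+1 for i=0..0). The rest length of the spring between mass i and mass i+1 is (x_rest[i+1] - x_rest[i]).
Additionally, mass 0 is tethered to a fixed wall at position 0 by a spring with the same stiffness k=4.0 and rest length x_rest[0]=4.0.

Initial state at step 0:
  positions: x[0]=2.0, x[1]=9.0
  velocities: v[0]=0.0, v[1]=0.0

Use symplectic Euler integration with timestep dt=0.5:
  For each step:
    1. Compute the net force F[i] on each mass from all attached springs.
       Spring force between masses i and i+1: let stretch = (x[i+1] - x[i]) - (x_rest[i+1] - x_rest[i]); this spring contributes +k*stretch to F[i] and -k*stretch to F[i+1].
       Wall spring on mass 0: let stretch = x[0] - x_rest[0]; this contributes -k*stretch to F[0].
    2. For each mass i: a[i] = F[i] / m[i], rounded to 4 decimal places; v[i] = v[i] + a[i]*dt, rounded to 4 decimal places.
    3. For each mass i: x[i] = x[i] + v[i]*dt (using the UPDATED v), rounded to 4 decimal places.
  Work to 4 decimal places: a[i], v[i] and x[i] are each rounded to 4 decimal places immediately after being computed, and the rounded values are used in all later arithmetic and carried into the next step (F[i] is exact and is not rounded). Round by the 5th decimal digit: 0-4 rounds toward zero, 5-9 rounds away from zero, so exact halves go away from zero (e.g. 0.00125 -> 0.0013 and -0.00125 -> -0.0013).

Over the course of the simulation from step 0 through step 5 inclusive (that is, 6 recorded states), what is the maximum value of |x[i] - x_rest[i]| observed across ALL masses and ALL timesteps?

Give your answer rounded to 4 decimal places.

Answer: 3.0000

Derivation:
Step 0: x=[2.0000 9.0000] v=[0.0000 0.0000]
Step 1: x=[7.0000 6.0000] v=[10.0000 -6.0000]
Step 2: x=[4.0000 8.0000] v=[-6.0000 4.0000]
Step 3: x=[1.0000 10.0000] v=[-6.0000 4.0000]
Step 4: x=[6.0000 7.0000] v=[10.0000 -6.0000]
Step 5: x=[6.0000 7.0000] v=[0.0000 0.0000]
Max displacement = 3.0000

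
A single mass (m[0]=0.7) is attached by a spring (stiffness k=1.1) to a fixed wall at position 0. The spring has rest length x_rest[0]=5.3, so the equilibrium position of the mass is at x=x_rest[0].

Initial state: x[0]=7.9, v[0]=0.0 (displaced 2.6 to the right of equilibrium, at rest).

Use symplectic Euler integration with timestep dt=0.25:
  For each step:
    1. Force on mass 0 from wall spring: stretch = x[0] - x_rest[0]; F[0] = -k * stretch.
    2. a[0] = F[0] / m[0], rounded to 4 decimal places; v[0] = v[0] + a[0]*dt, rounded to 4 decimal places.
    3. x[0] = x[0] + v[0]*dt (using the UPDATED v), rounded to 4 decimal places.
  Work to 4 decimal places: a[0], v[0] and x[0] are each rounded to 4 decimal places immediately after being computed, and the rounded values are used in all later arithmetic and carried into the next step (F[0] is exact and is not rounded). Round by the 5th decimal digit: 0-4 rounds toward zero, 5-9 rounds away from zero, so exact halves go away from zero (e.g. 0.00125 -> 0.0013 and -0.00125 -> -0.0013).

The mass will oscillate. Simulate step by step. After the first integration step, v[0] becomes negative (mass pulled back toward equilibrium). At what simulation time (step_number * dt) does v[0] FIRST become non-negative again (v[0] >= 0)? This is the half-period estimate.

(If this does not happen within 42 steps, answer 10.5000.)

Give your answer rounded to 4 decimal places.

Answer: 2.5000

Derivation:
Step 0: x=[7.9000] v=[0.0000]
Step 1: x=[7.6447] v=[-1.0214]
Step 2: x=[7.1591] v=[-1.9425]
Step 3: x=[6.4909] v=[-2.6729]
Step 4: x=[5.7057] v=[-3.1408]
Step 5: x=[4.8807] v=[-3.3002]
Step 6: x=[4.0968] v=[-3.1355]
Step 7: x=[3.4311] v=[-2.6628]
Step 8: x=[2.9490] v=[-1.9286]
Step 9: x=[2.6978] v=[-1.0050]
Step 10: x=[2.7021] v=[0.0173]
First v>=0 after going negative at step 10, time=2.5000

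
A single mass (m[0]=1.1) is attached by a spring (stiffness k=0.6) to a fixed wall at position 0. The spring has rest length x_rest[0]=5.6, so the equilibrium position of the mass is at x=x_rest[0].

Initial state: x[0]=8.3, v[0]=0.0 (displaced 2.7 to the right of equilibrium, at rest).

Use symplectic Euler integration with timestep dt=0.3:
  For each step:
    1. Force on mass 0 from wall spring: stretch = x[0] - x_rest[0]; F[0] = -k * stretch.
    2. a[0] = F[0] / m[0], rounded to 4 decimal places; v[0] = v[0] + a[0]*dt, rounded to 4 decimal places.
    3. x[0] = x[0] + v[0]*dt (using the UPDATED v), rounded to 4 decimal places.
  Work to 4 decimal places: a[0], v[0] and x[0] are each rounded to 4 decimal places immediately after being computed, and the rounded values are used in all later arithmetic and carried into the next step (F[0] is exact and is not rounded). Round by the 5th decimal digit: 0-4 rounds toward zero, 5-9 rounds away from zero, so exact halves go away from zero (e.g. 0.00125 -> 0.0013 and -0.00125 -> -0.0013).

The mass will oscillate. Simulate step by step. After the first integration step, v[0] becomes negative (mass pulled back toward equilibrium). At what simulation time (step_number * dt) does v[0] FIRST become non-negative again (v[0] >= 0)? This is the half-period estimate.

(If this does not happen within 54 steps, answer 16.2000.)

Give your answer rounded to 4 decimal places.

Step 0: x=[8.3000] v=[0.0000]
Step 1: x=[8.1675] v=[-0.4418]
Step 2: x=[7.9089] v=[-0.8620]
Step 3: x=[7.5370] v=[-1.2398]
Step 4: x=[7.0700] v=[-1.5568]
Step 5: x=[6.5308] v=[-1.7973]
Step 6: x=[5.9459] v=[-1.9496]
Step 7: x=[5.3440] v=[-2.0062]
Step 8: x=[4.7547] v=[-1.9643]
Step 9: x=[4.2069] v=[-1.8260]
Step 10: x=[3.7275] v=[-1.5980]
Step 11: x=[3.3400] v=[-1.2916]
Step 12: x=[3.0635] v=[-0.9218]
Step 13: x=[2.9115] v=[-0.5068]
Step 14: x=[2.8914] v=[-0.0669]
Step 15: x=[3.0043] v=[0.3763]
First v>=0 after going negative at step 15, time=4.5000

Answer: 4.5000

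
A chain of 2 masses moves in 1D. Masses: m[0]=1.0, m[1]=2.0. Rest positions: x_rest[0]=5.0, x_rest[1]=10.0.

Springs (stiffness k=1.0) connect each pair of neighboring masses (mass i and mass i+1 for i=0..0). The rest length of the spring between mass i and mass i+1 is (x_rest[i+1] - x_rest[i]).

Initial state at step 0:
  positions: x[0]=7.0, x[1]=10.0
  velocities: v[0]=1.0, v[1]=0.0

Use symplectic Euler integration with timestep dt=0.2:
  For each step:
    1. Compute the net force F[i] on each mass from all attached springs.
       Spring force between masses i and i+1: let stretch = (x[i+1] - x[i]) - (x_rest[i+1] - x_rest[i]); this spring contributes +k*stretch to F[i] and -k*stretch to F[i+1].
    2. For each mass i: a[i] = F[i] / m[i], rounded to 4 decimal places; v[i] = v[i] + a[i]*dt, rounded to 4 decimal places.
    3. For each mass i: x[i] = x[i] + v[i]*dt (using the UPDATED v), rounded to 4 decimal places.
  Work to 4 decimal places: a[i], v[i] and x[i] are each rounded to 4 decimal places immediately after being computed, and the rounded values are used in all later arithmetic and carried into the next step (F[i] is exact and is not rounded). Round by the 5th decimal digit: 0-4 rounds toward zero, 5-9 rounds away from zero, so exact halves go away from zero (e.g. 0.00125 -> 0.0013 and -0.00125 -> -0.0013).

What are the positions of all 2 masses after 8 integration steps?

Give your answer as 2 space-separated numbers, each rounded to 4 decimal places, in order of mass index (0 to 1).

Step 0: x=[7.0000 10.0000] v=[1.0000 0.0000]
Step 1: x=[7.1200 10.0400] v=[0.6000 0.2000]
Step 2: x=[7.1568 10.1216] v=[0.1840 0.4080]
Step 3: x=[7.1122 10.2439] v=[-0.2230 0.6115]
Step 4: x=[6.9929 10.4036] v=[-0.5967 0.7983]
Step 5: x=[6.8100 10.5950] v=[-0.9146 0.9572]
Step 6: x=[6.5785 10.8107] v=[-1.1576 1.0787]
Step 7: x=[6.3163 11.0418] v=[-1.3112 1.1555]
Step 8: x=[6.0431 11.2784] v=[-1.3661 1.1830]

Answer: 6.0431 11.2784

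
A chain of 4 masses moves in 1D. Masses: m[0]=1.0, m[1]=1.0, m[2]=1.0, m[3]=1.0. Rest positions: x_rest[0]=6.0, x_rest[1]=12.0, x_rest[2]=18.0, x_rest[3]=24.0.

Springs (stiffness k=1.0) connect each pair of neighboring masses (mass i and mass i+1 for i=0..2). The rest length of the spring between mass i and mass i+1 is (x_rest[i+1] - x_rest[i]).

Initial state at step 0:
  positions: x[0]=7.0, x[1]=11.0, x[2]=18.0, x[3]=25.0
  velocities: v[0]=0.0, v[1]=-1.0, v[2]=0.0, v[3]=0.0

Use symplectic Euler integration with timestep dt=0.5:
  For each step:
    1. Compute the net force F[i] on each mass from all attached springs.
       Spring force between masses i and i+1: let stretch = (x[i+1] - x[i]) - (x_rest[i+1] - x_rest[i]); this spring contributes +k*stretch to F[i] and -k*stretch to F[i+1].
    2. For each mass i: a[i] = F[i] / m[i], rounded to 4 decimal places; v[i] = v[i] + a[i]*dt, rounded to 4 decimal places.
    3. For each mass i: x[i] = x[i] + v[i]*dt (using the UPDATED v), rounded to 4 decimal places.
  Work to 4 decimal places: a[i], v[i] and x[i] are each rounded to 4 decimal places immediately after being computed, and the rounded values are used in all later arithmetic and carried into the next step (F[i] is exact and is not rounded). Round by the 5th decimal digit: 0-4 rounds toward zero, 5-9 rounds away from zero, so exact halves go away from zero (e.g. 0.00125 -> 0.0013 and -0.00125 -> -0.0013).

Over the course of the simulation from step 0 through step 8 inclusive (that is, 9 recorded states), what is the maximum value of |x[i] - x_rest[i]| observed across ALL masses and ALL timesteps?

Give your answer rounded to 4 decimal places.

Step 0: x=[7.0000 11.0000 18.0000 25.0000] v=[0.0000 -1.0000 0.0000 0.0000]
Step 1: x=[6.5000 11.2500 18.0000 24.7500] v=[-1.0000 0.5000 0.0000 -0.5000]
Step 2: x=[5.6875 12.0000 18.0000 24.3125] v=[-1.6250 1.5000 0.0000 -0.8750]
Step 3: x=[4.9531 12.6719 18.0782 23.7969] v=[-1.4688 1.3438 0.1563 -1.0313]
Step 4: x=[4.6484 12.7657 18.2345 23.3516] v=[-0.6094 0.1876 0.3125 -0.8907]
Step 5: x=[4.8731 12.1974 18.3029 23.1270] v=[0.4493 -1.1367 0.1367 -0.4493]
Step 6: x=[5.4289 11.3244 18.0509 23.1964] v=[1.1115 -1.7461 -0.5040 0.1387]
Step 7: x=[5.9586 10.6591 17.4037 23.4794] v=[1.0593 -1.3306 -1.2945 0.5660]
Step 8: x=[6.1634 10.5048 16.5892 23.7435] v=[0.4096 -0.3086 -1.6290 0.5282]
Max displacement = 1.4952

Answer: 1.4952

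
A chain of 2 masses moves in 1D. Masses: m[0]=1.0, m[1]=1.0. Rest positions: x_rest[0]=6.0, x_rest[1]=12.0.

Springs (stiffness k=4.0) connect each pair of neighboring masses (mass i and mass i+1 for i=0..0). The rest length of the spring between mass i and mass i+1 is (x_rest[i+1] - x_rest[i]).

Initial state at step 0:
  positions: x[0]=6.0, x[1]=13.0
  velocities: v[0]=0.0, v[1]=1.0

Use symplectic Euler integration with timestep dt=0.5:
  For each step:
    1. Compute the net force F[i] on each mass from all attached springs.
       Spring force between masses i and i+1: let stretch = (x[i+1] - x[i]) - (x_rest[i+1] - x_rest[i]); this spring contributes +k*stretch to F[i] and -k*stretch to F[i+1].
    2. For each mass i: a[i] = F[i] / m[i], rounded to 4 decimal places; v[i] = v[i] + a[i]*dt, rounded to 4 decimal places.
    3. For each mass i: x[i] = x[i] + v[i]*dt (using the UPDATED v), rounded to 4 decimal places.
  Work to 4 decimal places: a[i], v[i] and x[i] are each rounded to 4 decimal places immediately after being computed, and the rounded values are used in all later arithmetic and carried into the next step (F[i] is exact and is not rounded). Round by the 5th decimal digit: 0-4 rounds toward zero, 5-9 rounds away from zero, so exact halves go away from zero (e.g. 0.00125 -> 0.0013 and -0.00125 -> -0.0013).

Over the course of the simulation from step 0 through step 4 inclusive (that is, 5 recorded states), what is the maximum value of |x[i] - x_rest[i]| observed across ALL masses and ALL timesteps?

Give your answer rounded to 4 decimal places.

Step 0: x=[6.0000 13.0000] v=[0.0000 1.0000]
Step 1: x=[7.0000 12.5000] v=[2.0000 -1.0000]
Step 2: x=[7.5000 12.5000] v=[1.0000 0.0000]
Step 3: x=[7.0000 13.5000] v=[-1.0000 2.0000]
Step 4: x=[7.0000 14.0000] v=[0.0000 1.0000]
Max displacement = 2.0000

Answer: 2.0000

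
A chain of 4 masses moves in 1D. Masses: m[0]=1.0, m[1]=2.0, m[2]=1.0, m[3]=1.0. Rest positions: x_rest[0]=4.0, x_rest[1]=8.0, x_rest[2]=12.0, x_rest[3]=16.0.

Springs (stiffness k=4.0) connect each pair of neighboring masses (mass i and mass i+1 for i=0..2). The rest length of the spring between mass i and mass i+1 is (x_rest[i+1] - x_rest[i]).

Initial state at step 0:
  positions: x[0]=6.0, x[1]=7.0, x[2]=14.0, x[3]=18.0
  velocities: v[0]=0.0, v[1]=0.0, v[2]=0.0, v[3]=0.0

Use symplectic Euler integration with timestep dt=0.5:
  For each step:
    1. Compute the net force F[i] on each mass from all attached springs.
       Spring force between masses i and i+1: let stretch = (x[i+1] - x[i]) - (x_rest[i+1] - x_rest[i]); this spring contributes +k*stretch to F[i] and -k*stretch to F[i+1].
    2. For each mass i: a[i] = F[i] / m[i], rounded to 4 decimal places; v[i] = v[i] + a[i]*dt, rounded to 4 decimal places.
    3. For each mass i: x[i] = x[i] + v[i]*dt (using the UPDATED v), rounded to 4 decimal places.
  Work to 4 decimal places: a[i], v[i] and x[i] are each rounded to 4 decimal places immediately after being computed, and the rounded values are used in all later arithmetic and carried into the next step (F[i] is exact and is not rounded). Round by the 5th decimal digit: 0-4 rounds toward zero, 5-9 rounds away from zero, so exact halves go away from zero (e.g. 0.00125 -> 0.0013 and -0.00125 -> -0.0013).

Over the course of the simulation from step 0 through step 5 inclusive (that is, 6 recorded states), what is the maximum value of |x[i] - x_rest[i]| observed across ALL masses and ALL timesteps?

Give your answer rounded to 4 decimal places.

Answer: 3.5000

Derivation:
Step 0: x=[6.0000 7.0000 14.0000 18.0000] v=[0.0000 0.0000 0.0000 0.0000]
Step 1: x=[3.0000 10.0000 11.0000 18.0000] v=[-6.0000 6.0000 -6.0000 0.0000]
Step 2: x=[3.0000 10.0000 14.0000 15.0000] v=[0.0000 0.0000 6.0000 -6.0000]
Step 3: x=[6.0000 8.5000 14.0000 15.0000] v=[6.0000 -3.0000 0.0000 0.0000]
Step 4: x=[7.5000 8.5000 9.5000 18.0000] v=[3.0000 0.0000 -9.0000 6.0000]
Step 5: x=[6.0000 8.5000 12.5000 16.5000] v=[-3.0000 0.0000 6.0000 -3.0000]
Max displacement = 3.5000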